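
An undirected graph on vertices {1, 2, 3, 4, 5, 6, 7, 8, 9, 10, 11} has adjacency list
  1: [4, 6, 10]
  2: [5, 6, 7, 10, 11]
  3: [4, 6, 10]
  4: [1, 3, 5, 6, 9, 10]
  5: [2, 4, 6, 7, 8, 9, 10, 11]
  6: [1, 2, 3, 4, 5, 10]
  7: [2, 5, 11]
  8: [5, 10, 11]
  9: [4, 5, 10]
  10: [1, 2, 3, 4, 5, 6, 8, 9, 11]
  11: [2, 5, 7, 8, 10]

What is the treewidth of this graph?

3

A width-3 tree decomposition is:
Bags: B1 = {4, 5, 9, 10}  B2 = {4, 5, 6, 10}  B3 = {1, 4, 6, 10}  B4 = {2, 5, 6, 10}  B5 = {2, 5, 10, 11}  B6 = {2, 5, 7, 11}  B7 = {3, 4, 6, 10}  B8 = {5, 8, 10, 11}
Tree: B1–B2, B2–B3, B2–B4, B4–B5, B5–B6, B3–B7, B5–B8
The largest bag has 4 vertices, giving width 3; this decomposition certifies tw(G) ≤ 3. Conversely, {1, 4, 6, 10} is a clique of size 4, and the vertices of any clique must share a bag in every tree decomposition; so some bag has ≥ 4 vertices and tw(G) ≥ 3. Therefore the treewidth is 3.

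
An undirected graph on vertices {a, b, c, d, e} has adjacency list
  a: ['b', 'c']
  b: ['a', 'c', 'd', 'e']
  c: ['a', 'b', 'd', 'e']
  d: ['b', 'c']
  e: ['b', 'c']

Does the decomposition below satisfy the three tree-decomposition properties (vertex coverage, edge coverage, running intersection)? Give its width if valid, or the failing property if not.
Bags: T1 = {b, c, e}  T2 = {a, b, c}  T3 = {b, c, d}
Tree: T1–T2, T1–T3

Yes; width 2.

Checking the three conditions: (i) the bags cover all of {a, b, c, d, e}; (ii) for each edge, some bag contains both endpoints; (iii) the bags containing any fixed vertex form a subtree. All hold, so the decomposition is valid with width 3 − 1 = 2.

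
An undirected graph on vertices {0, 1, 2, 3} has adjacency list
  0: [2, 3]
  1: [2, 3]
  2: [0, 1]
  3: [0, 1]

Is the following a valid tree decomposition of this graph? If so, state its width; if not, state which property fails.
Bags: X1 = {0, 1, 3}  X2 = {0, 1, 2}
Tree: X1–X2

Yes; width 2.

Checking the three conditions: (i) the bags cover all of {0, 1, 2, 3}; (ii) for each edge, some bag contains both endpoints; (iii) the bags containing any fixed vertex form a subtree. All hold, so the decomposition is valid with width 3 − 1 = 2.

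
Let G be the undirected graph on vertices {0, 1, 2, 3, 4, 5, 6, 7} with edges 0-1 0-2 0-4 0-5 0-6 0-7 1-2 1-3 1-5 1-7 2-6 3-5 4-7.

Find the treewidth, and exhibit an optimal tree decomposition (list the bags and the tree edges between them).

Treewidth 2.
One such decomposition:
Bags: B1 = {0, 1, 5}  B2 = {1, 3, 5}  B3 = {0, 1, 2}  B4 = {0, 1, 7}  B5 = {0, 4, 7}  B6 = {0, 2, 6}
Tree: B1–B2, B1–B3, B1–B4, B4–B5, B3–B6

Every bag has size at most 3, so the width is 3 − 1 = 2 and tw(G) ≤ 2. For the lower bound, the 3 vertices {0, 1, 2} are pairwise adjacent, and any tree decomposition puts a clique entirely inside one bag — forcing width ≥ 2. The upper and lower bounds meet at 2, so that is the treewidth.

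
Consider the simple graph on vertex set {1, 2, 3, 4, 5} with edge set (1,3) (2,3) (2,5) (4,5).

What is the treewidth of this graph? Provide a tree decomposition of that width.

The largest bag has 2 vertices, giving width 1; this decomposition certifies tw(G) ≤ 1. G has an edge, so its treewidth is at least 1. Combining the bounds, tw(G) = 1.

Treewidth 1.
One optimal decomposition is:
Bags: B1 = {4, 5}  B2 = {2, 5}  B3 = {2, 3}  B4 = {1, 3}
Tree: B1–B2, B2–B3, B3–B4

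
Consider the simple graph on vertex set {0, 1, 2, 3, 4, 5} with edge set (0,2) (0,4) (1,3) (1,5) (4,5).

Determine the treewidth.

1

A width-1 tree decomposition is:
Bags: B1 = {1, 3}  B2 = {1, 5}  B3 = {4, 5}  B4 = {0, 4}  B5 = {0, 2}
Tree: B1–B2, B2–B3, B3–B4, B4–B5
The largest bag has 2 vertices, giving width 1; this decomposition certifies tw(G) ≤ 1. Any graph with an edge has treewidth ≥ 1, and G has the edge 3–1. The upper and lower bounds meet at 1, so that is the treewidth.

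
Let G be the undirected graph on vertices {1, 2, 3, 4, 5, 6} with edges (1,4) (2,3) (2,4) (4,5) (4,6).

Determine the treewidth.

A width-1 tree decomposition is:
Bags: B1 = {2, 4}  B2 = {4, 6}  B3 = {2, 3}  B4 = {4, 5}  B5 = {1, 4}
Tree: B1–B2, B1–B3, B2–B4, B4–B5
Each bag holds 2 vertices, so the decomposition has width 1, which upper-bounds the treewidth. Any graph with an edge has treewidth ≥ 1, and G has the edge 4–2. Therefore the treewidth is 1.

1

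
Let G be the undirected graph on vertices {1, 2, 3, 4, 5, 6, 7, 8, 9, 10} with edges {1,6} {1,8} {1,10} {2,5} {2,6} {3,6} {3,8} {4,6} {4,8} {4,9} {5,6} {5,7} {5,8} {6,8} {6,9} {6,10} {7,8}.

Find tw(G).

2

A width-2 tree decomposition is:
Bags: B1 = {5, 6, 8}  B2 = {5, 7, 8}  B3 = {2, 5, 6}  B4 = {4, 6, 8}  B5 = {3, 6, 8}  B6 = {4, 6, 9}  B7 = {1, 6, 8}  B8 = {1, 6, 10}
Tree: B1–B2, B1–B3, B1–B4, B4–B5, B4–B6, B1–B7, B7–B8
Each bag holds 3 vertices, so the decomposition has width 2, which upper-bounds the treewidth. For the lower bound, the 3 vertices {1, 6, 8} are pairwise adjacent, and any tree decomposition puts a clique entirely inside one bag — forcing width ≥ 2. Combining the bounds, tw(G) = 2.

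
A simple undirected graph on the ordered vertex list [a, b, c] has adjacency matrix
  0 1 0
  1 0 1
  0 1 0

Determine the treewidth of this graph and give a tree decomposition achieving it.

Every bag has size at most 2, so the width is 2 − 1 = 1 and tw(G) ≤ 1. Any graph with an edge has treewidth ≥ 1, and G has the edge b–c. Hence tw(G) = 1 exactly.

Treewidth 1.
One optimal decomposition is:
Bags: B1 = {b, c}  B2 = {a, b}
Tree: B1–B2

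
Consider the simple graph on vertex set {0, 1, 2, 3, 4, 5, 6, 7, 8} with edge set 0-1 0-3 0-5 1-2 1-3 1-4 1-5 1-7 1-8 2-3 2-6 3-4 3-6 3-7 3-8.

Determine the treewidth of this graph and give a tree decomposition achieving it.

Each bag holds 3 vertices, so the decomposition has width 2, which upper-bounds the treewidth. Conversely, {0, 1, 3} is a clique of size 3, and the vertices of any clique must share a bag in every tree decomposition; so some bag has ≥ 3 vertices and tw(G) ≥ 2. The upper and lower bounds meet at 2, so that is the treewidth.

Treewidth 2.
One such decomposition:
Bags: B1 = {1, 3, 8}  B2 = {1, 2, 3}  B3 = {1, 3, 4}  B4 = {1, 3, 7}  B5 = {0, 1, 3}  B6 = {0, 1, 5}  B7 = {2, 3, 6}
Tree: B1–B2, B2–B3, B1–B4, B3–B5, B5–B6, B2–B7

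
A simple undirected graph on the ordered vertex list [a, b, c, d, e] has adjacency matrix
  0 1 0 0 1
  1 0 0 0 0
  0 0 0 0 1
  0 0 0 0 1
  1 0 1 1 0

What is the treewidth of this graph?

1

A width-1 tree decomposition is:
Bags: B1 = {d, e}  B2 = {a, e}  B3 = {c, e}  B4 = {a, b}
Tree: B1–B2, B1–B3, B2–B4
Each bag holds 2 vertices, so the decomposition has width 1, which upper-bounds the treewidth. Any graph with an edge has treewidth ≥ 1, and G has the edge d–e. Combining the bounds, tw(G) = 1.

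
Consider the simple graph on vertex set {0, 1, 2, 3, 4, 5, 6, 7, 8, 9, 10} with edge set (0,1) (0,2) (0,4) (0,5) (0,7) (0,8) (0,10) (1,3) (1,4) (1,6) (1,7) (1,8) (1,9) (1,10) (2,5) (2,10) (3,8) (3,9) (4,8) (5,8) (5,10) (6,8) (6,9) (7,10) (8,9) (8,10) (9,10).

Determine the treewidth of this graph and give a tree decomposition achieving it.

The largest bag has 4 vertices, giving width 3; this decomposition certifies tw(G) ≤ 3. For the lower bound, the 4 vertices {0, 1, 8, 10} are pairwise adjacent, and any tree decomposition puts a clique entirely inside one bag — forcing width ≥ 3. Hence tw(G) = 3 exactly.

Treewidth 3.
One optimal decomposition is:
Bags: B1 = {0, 1, 8, 10}  B2 = {1, 8, 9, 10}  B3 = {1, 6, 8, 9}  B4 = {0, 5, 8, 10}  B5 = {1, 3, 8, 9}  B6 = {0, 1, 4, 8}  B7 = {0, 1, 7, 10}  B8 = {0, 2, 5, 10}
Tree: B1–B2, B2–B3, B1–B4, B2–B5, B1–B6, B1–B7, B4–B8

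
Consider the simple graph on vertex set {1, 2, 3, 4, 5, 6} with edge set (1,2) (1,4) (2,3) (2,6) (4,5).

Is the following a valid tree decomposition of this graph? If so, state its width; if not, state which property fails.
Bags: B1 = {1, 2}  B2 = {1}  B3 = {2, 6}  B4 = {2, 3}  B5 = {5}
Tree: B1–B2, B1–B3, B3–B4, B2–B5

No — vertex 4 appears in no bag.

A tree decomposition must satisfy three properties: every vertex lies in some bag; for every edge, both endpoints lie together in some bag; and for every vertex, the bags containing it form a connected subtree. Here vertex 4 appears in no bag, so the decomposition is invalid.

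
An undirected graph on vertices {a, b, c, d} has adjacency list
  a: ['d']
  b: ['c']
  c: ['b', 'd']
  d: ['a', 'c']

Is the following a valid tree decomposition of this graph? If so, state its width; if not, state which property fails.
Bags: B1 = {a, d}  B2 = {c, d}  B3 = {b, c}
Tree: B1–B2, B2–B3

Checking the three conditions: (i) the bags cover all of {a, b, c, d}; (ii) for each edge, some bag contains both endpoints; (iii) the bags containing any fixed vertex form a subtree. All hold, so the decomposition is valid with width 2 − 1 = 1.

Yes; width 1.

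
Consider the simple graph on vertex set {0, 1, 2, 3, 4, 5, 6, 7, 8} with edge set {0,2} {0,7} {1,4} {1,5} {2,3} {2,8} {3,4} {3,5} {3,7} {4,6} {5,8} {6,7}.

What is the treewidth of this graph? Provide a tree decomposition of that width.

The largest bag has 4 vertices, giving width 3; this decomposition certifies tw(G) ≤ 3. For the lower bound: the 4 vertex sets {0,2,8}, {5}, {3}, {1,4,6,7} are disjoint, each induces a connected subgraph, and every pair is joined by at least one edge of G. Contracting each set to a single vertex therefore yields K_{4} as a minor, and since treewidth is minor-monotone, tw(G) ≥ tw(K_{4}) = 3. Therefore the treewidth is 3.

Treewidth 3.
One such decomposition:
Bags: B1 = {0, 2, 5, 8}  B2 = {0, 2, 3, 5}  B3 = {0, 3, 5, 7}  B4 = {1, 3, 5, 7}  B5 = {1, 3, 4, 7}  B6 = {1, 4, 6, 7}
Tree: B1–B2, B2–B3, B3–B4, B4–B5, B5–B6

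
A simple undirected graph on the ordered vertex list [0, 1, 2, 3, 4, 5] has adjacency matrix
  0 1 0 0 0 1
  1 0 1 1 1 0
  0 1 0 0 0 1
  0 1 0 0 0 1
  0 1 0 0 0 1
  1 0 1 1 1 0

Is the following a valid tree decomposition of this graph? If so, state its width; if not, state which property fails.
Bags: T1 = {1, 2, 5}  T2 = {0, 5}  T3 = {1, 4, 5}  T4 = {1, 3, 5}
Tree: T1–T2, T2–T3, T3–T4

No — edge (1,0) lies in no bag.

A tree decomposition must satisfy three properties: every vertex lies in some bag; for every edge, both endpoints lie together in some bag; and for every vertex, the bags containing it form a connected subtree. Here edge (1,0) lies in no bag, so the decomposition is invalid.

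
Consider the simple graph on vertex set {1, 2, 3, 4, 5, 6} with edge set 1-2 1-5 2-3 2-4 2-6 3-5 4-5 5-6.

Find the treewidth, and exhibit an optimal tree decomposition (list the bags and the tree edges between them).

Treewidth 2.
One such decomposition:
Bags: B1 = {2, 5, 6}  B2 = {1, 2, 5}  B3 = {2, 4, 5}  B4 = {2, 3, 5}
Tree: B1–B2, B2–B3, B3–B4

Every bag has size at most 3, so the width is 3 − 1 = 2 and tw(G) ≤ 2. For the lower bound, G contains the cycle 6–5–1–2–6, so G is not a forest; only forests have treewidth ≤ 1, hence tw(G) ≥ 2. Combining the bounds, tw(G) = 2.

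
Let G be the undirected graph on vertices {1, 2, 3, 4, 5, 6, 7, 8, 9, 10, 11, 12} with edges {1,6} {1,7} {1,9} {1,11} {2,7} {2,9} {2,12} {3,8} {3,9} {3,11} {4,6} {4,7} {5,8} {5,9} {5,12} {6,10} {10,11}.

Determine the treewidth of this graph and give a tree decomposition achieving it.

Treewidth 3.
One such decomposition:
Bags: B1 = {4, 6, 10, 11}  B2 = {1, 4, 6, 11}  B3 = {1, 4, 7, 11}  B4 = {1, 3, 7, 11}  B5 = {1, 3, 7, 9}  B6 = {2, 3, 7, 9}  B7 = {2, 3, 8, 9}  B8 = {2, 5, 8, 9}  B9 = {2, 5, 8, 12}
Tree: B1–B2, B2–B3, B3–B4, B4–B5, B5–B6, B6–B7, B7–B8, B8–B9

The largest bag has 4 vertices, giving width 3; this decomposition certifies tw(G) ≤ 3. For the lower bound: the 4 vertex sets {4,6,10}, {11}, {1}, {2,3,7,9} are disjoint, each induces a connected subgraph, and every pair is joined by at least one edge of G. Contracting each set to a single vertex therefore yields K_{4} as a minor, and since treewidth is minor-monotone, tw(G) ≥ tw(K_{4}) = 3. The upper and lower bounds meet at 3, so that is the treewidth.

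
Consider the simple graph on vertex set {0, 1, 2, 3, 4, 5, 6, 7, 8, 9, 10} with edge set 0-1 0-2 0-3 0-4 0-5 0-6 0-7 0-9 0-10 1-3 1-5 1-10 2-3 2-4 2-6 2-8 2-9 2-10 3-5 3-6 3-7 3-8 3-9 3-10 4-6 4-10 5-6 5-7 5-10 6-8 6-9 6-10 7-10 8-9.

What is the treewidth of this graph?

A width-4 tree decomposition is:
Bags: B1 = {0, 2, 3, 6, 10}  B2 = {0, 3, 5, 6, 10}  B3 = {0, 1, 3, 5, 10}  B4 = {0, 2, 4, 6, 10}  B5 = {0, 2, 3, 6, 9}  B6 = {0, 3, 5, 7, 10}  B7 = {2, 3, 6, 8, 9}
Tree: B1–B2, B2–B3, B1–B4, B1–B5, B3–B6, B5–B7
Each bag holds 5 vertices, so the decomposition has width 4, which upper-bounds the treewidth. Conversely, {0, 2, 3, 6, 9} is a clique of size 5, and the vertices of any clique must share a bag in every tree decomposition; so some bag has ≥ 5 vertices and tw(G) ≥ 4. Therefore the treewidth is 4.

4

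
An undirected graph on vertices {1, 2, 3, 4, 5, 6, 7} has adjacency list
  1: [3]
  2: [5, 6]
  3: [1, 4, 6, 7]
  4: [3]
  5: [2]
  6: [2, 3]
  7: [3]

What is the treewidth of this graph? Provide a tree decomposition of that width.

Treewidth 1.
One optimal decomposition is:
Bags: B1 = {3, 4}  B2 = {3, 7}  B3 = {3, 6}  B4 = {2, 6}  B5 = {2, 5}  B6 = {1, 3}
Tree: B1–B2, B1–B3, B3–B4, B4–B5, B1–B6

Each bag holds 2 vertices, so the decomposition has width 1, which upper-bounds the treewidth. Any graph with an edge has treewidth ≥ 1, and G has the edge 4–3. Therefore the treewidth is 1.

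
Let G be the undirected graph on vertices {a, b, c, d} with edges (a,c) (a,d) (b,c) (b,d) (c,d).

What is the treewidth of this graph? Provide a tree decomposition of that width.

The largest bag has 3 vertices, giving width 2; this decomposition certifies tw(G) ≤ 2. On the other hand G contains the 3-clique {a, c, d}. A clique must lie in a single bag of any decomposition, so no decomposition can have width below 2. Hence tw(G) = 2 exactly.

Treewidth 2.
One optimal decomposition is:
Bags: B1 = {b, c, d}  B2 = {a, c, d}
Tree: B1–B2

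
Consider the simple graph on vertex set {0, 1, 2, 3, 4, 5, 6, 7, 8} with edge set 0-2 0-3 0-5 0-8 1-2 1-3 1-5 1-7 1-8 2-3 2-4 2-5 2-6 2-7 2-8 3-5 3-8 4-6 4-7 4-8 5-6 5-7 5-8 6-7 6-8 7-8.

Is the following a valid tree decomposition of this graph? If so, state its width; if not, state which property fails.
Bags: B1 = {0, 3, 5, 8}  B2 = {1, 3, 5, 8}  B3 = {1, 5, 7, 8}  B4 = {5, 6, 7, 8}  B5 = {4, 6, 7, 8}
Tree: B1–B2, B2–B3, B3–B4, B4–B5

A tree decomposition must satisfy three properties: every vertex lies in some bag; for every edge, both endpoints lie together in some bag; and for every vertex, the bags containing it form a connected subtree. Here vertex 2 appears in no bag, so the decomposition is invalid.

No — vertex 2 appears in no bag.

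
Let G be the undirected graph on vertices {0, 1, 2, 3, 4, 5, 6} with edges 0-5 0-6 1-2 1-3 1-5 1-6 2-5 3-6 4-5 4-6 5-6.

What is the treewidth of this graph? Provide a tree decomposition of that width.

The largest bag has 3 vertices, giving width 2; this decomposition certifies tw(G) ≤ 2. Conversely, {1, 3, 6} is a clique of size 3, and the vertices of any clique must share a bag in every tree decomposition; so some bag has ≥ 3 vertices and tw(G) ≥ 2. Combining the bounds, tw(G) = 2.

Treewidth 2.
Bags: B1 = {1, 5, 6}  B2 = {1, 2, 5}  B3 = {1, 3, 6}  B4 = {4, 5, 6}  B5 = {0, 5, 6}
Tree: B1–B2, B1–B3, B1–B4, B1–B5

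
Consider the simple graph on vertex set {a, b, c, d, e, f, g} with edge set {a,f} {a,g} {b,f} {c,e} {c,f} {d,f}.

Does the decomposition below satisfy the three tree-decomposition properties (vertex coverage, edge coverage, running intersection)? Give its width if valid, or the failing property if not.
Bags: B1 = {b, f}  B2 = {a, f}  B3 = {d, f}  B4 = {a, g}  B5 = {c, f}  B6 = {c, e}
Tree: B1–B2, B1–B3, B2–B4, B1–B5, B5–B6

Yes; width 1.

Vertex coverage: the bags together contain {a, b, c, d, e, f, g}, the full vertex set. Edge coverage: each edge of G has both endpoints in at least one bag. Running intersection: for every vertex, the bags containing it form a connected subtree. All three properties hold, so this is a valid tree decomposition of width max|bag| − 1 = 1, and hence tw(G) ≤ 1.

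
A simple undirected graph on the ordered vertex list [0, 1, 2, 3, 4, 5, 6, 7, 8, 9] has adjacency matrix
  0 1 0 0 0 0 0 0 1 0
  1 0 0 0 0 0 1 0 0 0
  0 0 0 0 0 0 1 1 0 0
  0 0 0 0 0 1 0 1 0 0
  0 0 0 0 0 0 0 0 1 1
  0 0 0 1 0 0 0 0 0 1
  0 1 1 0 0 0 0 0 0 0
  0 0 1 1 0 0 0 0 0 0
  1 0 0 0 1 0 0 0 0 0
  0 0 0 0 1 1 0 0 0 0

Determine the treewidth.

2

A width-2 tree decomposition is:
Bags: B1 = {2, 6, 7}  B2 = {3, 6, 7}  B3 = {3, 5, 6}  B4 = {5, 6, 9}  B5 = {4, 6, 9}  B6 = {4, 6, 8}  B7 = {0, 6, 8}  B8 = {0, 1, 6}
Tree: B1–B2, B2–B3, B3–B4, B4–B5, B5–B6, B6–B7, B7–B8
Every bag has size at most 3, so the width is 3 − 1 = 2 and tw(G) ≤ 2. Since 6–2–7–3–5–9–4–8–0–1–6 is a cycle in G, G is not acyclic. Forests are exactly the graphs of treewidth ≤ 1, so tw(G) ≥ 2. Therefore the treewidth is 2.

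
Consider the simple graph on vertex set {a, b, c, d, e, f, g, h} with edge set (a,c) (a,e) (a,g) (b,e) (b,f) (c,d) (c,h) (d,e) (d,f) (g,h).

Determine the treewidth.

A width-2 tree decomposition is:
Bags: B1 = {a, g, h}  B2 = {a, c, h}  B3 = {a, c, e}  B4 = {c, d, e}  B5 = {b, d, e}  B6 = {b, d, f}
Tree: B1–B2, B2–B3, B3–B4, B4–B5, B5–B6
The largest bag has 3 vertices, giving width 2; this decomposition certifies tw(G) ≤ 2. Since g–h–c–a–g is a cycle in G, G is not acyclic. Forests are exactly the graphs of treewidth ≤ 1, so tw(G) ≥ 2. Hence tw(G) = 2 exactly.

2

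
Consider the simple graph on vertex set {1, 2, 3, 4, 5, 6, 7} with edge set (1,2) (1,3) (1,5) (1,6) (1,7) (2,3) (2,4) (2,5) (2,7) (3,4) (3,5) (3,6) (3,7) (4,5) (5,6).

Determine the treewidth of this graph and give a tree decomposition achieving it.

Each bag holds 4 vertices, so the decomposition has width 3, which upper-bounds the treewidth. Conversely, {1, 2, 3, 5} is a clique of size 4, and the vertices of any clique must share a bag in every tree decomposition; so some bag has ≥ 4 vertices and tw(G) ≥ 3. Combining the bounds, tw(G) = 3.

Treewidth 3.
One optimal decomposition is:
Bags: B1 = {1, 2, 3, 5}  B2 = {2, 3, 4, 5}  B3 = {1, 3, 5, 6}  B4 = {1, 2, 3, 7}
Tree: B1–B2, B1–B3, B1–B4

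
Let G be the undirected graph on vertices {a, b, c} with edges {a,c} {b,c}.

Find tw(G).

A width-1 tree decomposition is:
Bags: B1 = {a, c}  B2 = {b, c}
Tree: B1–B2
The largest bag has 2 vertices, giving width 1; this decomposition certifies tw(G) ≤ 1. Since G has at least one edge (e.g. c–a), it is not an edgeless graph, so tw(G) ≥ 1. Combining the bounds, tw(G) = 1.

1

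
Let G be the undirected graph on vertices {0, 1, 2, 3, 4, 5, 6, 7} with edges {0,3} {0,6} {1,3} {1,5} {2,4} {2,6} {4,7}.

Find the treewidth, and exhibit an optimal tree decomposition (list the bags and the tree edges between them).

The largest bag has 2 vertices, giving width 1; this decomposition certifies tw(G) ≤ 1. G has an edge, so its treewidth is at least 1. Therefore the treewidth is 1.

Treewidth 1.
One such decomposition:
Bags: B1 = {1, 5}  B2 = {1, 3}  B3 = {0, 3}  B4 = {0, 6}  B5 = {2, 6}  B6 = {2, 4}  B7 = {4, 7}
Tree: B1–B2, B2–B3, B3–B4, B4–B5, B5–B6, B6–B7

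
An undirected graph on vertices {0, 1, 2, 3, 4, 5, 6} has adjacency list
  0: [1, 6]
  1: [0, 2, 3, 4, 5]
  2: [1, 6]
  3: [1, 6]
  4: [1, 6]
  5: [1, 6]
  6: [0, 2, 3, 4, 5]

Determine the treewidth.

A width-2 tree decomposition is:
Bags: B1 = {1, 2, 6}  B2 = {0, 1, 6}  B3 = {1, 4, 6}  B4 = {1, 5, 6}  B5 = {1, 3, 6}
Tree: B1–B2, B2–B3, B3–B4, B4–B5
Each bag holds 3 vertices, so the decomposition has width 2, which upper-bounds the treewidth. The edges 6–2–1–0–6 form a cycle, so G is not a tree and its treewidth is at least 2. The upper and lower bounds meet at 2, so that is the treewidth.

2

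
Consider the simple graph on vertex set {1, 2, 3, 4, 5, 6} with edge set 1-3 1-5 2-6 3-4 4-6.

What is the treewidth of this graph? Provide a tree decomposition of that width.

Treewidth 1.
One such decomposition:
Bags: B1 = {2, 6}  B2 = {4, 6}  B3 = {3, 4}  B4 = {1, 3}  B5 = {1, 5}
Tree: B1–B2, B2–B3, B3–B4, B4–B5

The largest bag has 2 vertices, giving width 1; this decomposition certifies tw(G) ≤ 1. G has an edge, so its treewidth is at least 1. Hence tw(G) = 1 exactly.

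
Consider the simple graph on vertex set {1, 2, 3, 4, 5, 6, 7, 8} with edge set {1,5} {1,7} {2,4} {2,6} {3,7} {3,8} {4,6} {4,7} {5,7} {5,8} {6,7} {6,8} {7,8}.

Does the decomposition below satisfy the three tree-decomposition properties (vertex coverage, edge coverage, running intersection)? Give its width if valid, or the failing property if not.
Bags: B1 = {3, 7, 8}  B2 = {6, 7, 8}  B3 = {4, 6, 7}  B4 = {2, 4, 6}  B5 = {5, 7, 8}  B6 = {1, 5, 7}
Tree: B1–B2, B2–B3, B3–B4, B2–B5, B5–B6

Checking the three conditions: (i) the bags cover all of {1, 2, 3, 4, 5, 6, 7, 8}; (ii) for each edge, some bag contains both endpoints; (iii) the bags containing any fixed vertex form a subtree. All hold, so the decomposition is valid with width 3 − 1 = 2.

Yes; width 2.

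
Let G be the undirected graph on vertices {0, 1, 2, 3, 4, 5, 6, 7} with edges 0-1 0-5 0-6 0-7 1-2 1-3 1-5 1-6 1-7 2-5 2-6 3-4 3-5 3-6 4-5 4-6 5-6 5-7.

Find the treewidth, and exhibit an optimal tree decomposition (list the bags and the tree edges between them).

The largest bag has 4 vertices, giving width 3; this decomposition certifies tw(G) ≤ 3. On the other hand G contains the 4-clique {0, 1, 5, 6}. A clique must lie in a single bag of any decomposition, so no decomposition can have width below 3. The upper and lower bounds meet at 3, so that is the treewidth.

Treewidth 3.
One such decomposition:
Bags: B1 = {0, 1, 5, 7}  B2 = {0, 1, 5, 6}  B3 = {1, 3, 5, 6}  B4 = {3, 4, 5, 6}  B5 = {1, 2, 5, 6}
Tree: B1–B2, B2–B3, B3–B4, B2–B5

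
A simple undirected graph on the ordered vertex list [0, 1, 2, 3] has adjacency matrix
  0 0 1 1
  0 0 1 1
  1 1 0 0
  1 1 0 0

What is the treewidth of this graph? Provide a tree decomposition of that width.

Treewidth 2.
One optimal decomposition is:
Bags: B1 = {0, 1, 2}  B2 = {0, 1, 3}
Tree: B1–B2

Every bag has size at most 3, so the width is 3 − 1 = 2 and tw(G) ≤ 2. For the lower bound, G contains the cycle 1–2–0–3–1, so G is not a forest; only forests have treewidth ≤ 1, hence tw(G) ≥ 2. The upper and lower bounds meet at 2, so that is the treewidth.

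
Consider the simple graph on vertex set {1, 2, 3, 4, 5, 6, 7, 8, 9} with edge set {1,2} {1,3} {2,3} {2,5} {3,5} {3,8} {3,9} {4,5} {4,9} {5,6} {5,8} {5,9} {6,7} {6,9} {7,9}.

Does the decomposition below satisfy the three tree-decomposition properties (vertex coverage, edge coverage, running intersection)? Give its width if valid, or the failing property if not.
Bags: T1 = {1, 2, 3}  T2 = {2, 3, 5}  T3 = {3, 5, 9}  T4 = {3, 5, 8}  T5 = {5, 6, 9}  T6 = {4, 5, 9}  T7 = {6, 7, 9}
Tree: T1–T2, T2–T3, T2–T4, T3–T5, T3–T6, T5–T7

Yes; width 2.

Vertex coverage: the bags together contain {1, 2, 3, 4, 5, 6, 7, 8, 9}, the full vertex set. Edge coverage: each edge of G has both endpoints in at least one bag. Running intersection: for every vertex, the bags containing it form a connected subtree. All three properties hold, so this is a valid tree decomposition of width max|bag| − 1 = 2, and hence tw(G) ≤ 2.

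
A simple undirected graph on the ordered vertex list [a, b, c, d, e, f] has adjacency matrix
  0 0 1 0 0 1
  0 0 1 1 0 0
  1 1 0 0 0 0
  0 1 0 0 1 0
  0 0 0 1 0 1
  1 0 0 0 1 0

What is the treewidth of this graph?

2

A width-2 tree decomposition is:
Bags: B1 = {a, c, f}  B2 = {c, e, f}  B3 = {c, d, e}  B4 = {b, c, d}
Tree: B1–B2, B2–B3, B3–B4
Each bag holds 3 vertices, so the decomposition has width 2, which upper-bounds the treewidth. Since c–a–f–e–d–b–c is a cycle in G, G is not acyclic. Forests are exactly the graphs of treewidth ≤ 1, so tw(G) ≥ 2. Therefore the treewidth is 2.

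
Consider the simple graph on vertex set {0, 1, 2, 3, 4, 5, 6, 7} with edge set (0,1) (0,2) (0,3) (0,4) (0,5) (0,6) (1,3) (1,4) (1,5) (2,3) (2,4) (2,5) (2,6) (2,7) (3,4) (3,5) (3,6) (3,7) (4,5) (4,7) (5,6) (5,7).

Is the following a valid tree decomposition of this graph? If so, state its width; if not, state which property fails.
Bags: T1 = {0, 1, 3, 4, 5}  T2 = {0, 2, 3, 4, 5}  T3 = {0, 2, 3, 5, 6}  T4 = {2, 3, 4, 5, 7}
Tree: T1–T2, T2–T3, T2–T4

Yes; width 4.

Vertex coverage: the bags together contain {0, 1, 2, 3, 4, 5, 6, 7}, the full vertex set. Edge coverage: each edge of G has both endpoints in at least one bag. Running intersection: for every vertex, the bags containing it form a connected subtree. All three properties hold, so this is a valid tree decomposition of width max|bag| − 1 = 4, and hence tw(G) ≤ 4.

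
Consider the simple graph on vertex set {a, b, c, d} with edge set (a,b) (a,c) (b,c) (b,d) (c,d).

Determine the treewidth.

A width-2 tree decomposition is:
Bags: B1 = {b, c, d}  B2 = {a, b, c}
Tree: B1–B2
Every bag has size at most 3, so the width is 3 − 1 = 2 and tw(G) ≤ 2. Conversely, {b, c, d} is a clique of size 3, and the vertices of any clique must share a bag in every tree decomposition; so some bag has ≥ 3 vertices and tw(G) ≥ 2. Combining the bounds, tw(G) = 2.

2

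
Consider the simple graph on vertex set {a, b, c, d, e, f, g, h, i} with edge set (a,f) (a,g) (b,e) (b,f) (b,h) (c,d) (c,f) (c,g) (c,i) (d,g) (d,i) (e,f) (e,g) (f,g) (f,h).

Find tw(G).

A width-2 tree decomposition is:
Bags: B1 = {a, f, g}  B2 = {c, f, g}  B3 = {e, f, g}  B4 = {c, d, g}  B5 = {b, e, f}  B6 = {c, d, i}  B7 = {b, f, h}
Tree: B1–B2, B1–B3, B2–B4, B3–B5, B4–B6, B5–B7
Every bag has size at most 3, so the width is 3 − 1 = 2 and tw(G) ≤ 2. On the other hand G contains the 3-clique {c, d, g}. A clique must lie in a single bag of any decomposition, so no decomposition can have width below 2. The upper and lower bounds meet at 2, so that is the treewidth.

2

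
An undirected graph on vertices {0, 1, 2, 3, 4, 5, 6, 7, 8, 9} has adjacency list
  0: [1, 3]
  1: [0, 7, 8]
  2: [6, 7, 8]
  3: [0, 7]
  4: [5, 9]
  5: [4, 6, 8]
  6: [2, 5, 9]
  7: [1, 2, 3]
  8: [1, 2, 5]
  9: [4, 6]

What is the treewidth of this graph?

A width-2 tree decomposition is:
Bags: B1 = {0, 3, 7}  B2 = {0, 1, 7}  B3 = {1, 2, 7}  B4 = {1, 2, 8}  B5 = {2, 6, 8}  B6 = {5, 6, 8}  B7 = {5, 6, 9}  B8 = {4, 5, 9}
Tree: B1–B2, B2–B3, B3–B4, B4–B5, B5–B6, B6–B7, B7–B8
The largest bag has 3 vertices, giving width 2; this decomposition certifies tw(G) ≤ 2. The edges 3–0–1–7–3 form a cycle, so G is not a tree and its treewidth is at least 2. Hence tw(G) = 2 exactly.

2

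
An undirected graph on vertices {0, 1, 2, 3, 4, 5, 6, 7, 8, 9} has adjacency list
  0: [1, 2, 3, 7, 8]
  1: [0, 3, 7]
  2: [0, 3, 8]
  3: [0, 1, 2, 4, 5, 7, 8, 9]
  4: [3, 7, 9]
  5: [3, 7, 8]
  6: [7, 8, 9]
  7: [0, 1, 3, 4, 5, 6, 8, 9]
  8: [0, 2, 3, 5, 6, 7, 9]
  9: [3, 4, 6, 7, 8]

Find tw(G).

A width-3 tree decomposition is:
Bags: B1 = {0, 3, 7, 8}  B2 = {3, 7, 8, 9}  B3 = {0, 2, 3, 8}  B4 = {0, 1, 3, 7}  B5 = {6, 7, 8, 9}  B6 = {3, 5, 7, 8}  B7 = {3, 4, 7, 9}
Tree: B1–B2, B1–B3, B1–B4, B2–B5, B2–B6, B2–B7
The largest bag has 4 vertices, giving width 3; this decomposition certifies tw(G) ≤ 3. On the other hand G contains the 4-clique {0, 2, 3, 8}. A clique must lie in a single bag of any decomposition, so no decomposition can have width below 3. Hence tw(G) = 3 exactly.

3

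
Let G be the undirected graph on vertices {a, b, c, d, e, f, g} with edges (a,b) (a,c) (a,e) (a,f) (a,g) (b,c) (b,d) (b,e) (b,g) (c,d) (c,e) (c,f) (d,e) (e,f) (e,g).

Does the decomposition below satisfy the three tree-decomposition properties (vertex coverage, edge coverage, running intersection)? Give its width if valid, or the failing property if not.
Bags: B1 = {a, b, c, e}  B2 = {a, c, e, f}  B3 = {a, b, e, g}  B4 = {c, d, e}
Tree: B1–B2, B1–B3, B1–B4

No — edge (b,d) lies in no bag.

A tree decomposition must satisfy three properties: every vertex lies in some bag; for every edge, both endpoints lie together in some bag; and for every vertex, the bags containing it form a connected subtree. Here edge (b,d) lies in no bag, so the decomposition is invalid.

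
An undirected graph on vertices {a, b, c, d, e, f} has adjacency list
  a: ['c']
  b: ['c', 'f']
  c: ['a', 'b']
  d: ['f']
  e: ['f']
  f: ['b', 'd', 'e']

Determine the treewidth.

1

A width-1 tree decomposition is:
Bags: B1 = {b, c}  B2 = {a, c}  B3 = {b, f}  B4 = {d, f}  B5 = {e, f}
Tree: B1–B2, B1–B3, B3–B4, B3–B5
Every bag has size at most 2, so the width is 2 − 1 = 1 and tw(G) ≤ 1. G has an edge, so its treewidth is at least 1. The upper and lower bounds meet at 1, so that is the treewidth.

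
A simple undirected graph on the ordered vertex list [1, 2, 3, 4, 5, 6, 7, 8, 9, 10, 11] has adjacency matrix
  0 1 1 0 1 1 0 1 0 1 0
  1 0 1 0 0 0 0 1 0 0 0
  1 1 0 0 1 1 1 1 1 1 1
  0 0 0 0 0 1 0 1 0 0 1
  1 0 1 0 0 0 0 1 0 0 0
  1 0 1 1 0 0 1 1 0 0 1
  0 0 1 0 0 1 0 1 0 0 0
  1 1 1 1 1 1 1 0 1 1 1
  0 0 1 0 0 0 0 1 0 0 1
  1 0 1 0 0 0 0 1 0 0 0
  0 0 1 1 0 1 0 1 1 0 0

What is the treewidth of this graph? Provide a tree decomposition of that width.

The largest bag has 4 vertices, giving width 3; this decomposition certifies tw(G) ≤ 3. On the other hand G contains the 4-clique {1, 2, 3, 8}. A clique must lie in a single bag of any decomposition, so no decomposition can have width below 3. Therefore the treewidth is 3.

Treewidth 3.
Bags: B1 = {1, 3, 6, 8}  B2 = {3, 6, 8, 11}  B3 = {3, 6, 7, 8}  B4 = {1, 3, 8, 10}  B5 = {1, 2, 3, 8}  B6 = {1, 3, 5, 8}  B7 = {4, 6, 8, 11}  B8 = {3, 8, 9, 11}
Tree: B1–B2, B2–B3, B1–B4, B4–B5, B1–B6, B2–B7, B2–B8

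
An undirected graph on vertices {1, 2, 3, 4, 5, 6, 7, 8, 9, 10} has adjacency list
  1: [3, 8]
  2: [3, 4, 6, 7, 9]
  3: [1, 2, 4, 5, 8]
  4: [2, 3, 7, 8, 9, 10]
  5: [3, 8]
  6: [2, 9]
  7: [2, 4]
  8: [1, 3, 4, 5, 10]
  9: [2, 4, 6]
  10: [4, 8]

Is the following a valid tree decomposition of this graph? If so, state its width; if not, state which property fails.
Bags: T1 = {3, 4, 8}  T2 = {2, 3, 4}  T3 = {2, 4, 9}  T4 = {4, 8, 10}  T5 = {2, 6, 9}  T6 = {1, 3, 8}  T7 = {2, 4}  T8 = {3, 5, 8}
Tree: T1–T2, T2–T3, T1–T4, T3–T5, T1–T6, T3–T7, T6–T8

No — vertex 7 appears in no bag.

A tree decomposition must satisfy three properties: every vertex lies in some bag; for every edge, both endpoints lie together in some bag; and for every vertex, the bags containing it form a connected subtree. Here vertex 7 appears in no bag, so the decomposition is invalid.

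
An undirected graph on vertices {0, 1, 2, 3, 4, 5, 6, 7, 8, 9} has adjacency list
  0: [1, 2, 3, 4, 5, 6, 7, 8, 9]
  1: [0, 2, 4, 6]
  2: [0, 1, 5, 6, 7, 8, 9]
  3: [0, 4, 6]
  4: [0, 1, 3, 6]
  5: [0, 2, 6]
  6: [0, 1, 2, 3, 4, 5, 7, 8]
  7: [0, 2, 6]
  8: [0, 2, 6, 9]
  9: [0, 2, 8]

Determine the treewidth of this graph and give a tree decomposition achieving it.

The largest bag has 4 vertices, giving width 3; this decomposition certifies tw(G) ≤ 3. Conversely, {0, 2, 8, 9} is a clique of size 4, and the vertices of any clique must share a bag in every tree decomposition; so some bag has ≥ 4 vertices and tw(G) ≥ 3. The upper and lower bounds meet at 3, so that is the treewidth.

Treewidth 3.
One optimal decomposition is:
Bags: B1 = {0, 2, 5, 6}  B2 = {0, 1, 2, 6}  B3 = {0, 2, 6, 8}  B4 = {0, 1, 4, 6}  B5 = {0, 2, 8, 9}  B6 = {0, 2, 6, 7}  B7 = {0, 3, 4, 6}
Tree: B1–B2, B2–B3, B2–B4, B3–B5, B1–B6, B4–B7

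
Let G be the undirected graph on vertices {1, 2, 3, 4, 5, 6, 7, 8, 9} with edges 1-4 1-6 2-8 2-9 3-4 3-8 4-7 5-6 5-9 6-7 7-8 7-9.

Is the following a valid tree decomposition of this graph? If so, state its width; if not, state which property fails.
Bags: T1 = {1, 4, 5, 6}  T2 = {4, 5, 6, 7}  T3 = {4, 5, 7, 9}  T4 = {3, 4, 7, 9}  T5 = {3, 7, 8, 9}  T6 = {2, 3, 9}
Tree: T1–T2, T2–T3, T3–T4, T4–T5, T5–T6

A tree decomposition must satisfy three properties: every vertex lies in some bag; for every edge, both endpoints lie together in some bag; and for every vertex, the bags containing it form a connected subtree. Here edge (8,2) lies in no bag, so the decomposition is invalid.

No — edge (8,2) lies in no bag.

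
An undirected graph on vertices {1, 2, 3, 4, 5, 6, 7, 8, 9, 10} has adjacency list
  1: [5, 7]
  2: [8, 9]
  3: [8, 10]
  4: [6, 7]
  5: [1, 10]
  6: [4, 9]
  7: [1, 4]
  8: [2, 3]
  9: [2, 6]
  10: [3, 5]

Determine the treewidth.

A width-2 tree decomposition is:
Bags: B1 = {2, 8, 9}  B2 = {3, 8, 9}  B3 = {3, 9, 10}  B4 = {5, 9, 10}  B5 = {1, 5, 9}  B6 = {1, 7, 9}  B7 = {4, 7, 9}  B8 = {4, 6, 9}
Tree: B1–B2, B2–B3, B3–B4, B4–B5, B5–B6, B6–B7, B7–B8
Every bag has size at most 3, so the width is 3 − 1 = 2 and tw(G) ≤ 2. For the lower bound, G contains the cycle 9–2–8–3–10–5–1–7–4–6–9, so G is not a forest; only forests have treewidth ≤ 1, hence tw(G) ≥ 2. Hence tw(G) = 2 exactly.

2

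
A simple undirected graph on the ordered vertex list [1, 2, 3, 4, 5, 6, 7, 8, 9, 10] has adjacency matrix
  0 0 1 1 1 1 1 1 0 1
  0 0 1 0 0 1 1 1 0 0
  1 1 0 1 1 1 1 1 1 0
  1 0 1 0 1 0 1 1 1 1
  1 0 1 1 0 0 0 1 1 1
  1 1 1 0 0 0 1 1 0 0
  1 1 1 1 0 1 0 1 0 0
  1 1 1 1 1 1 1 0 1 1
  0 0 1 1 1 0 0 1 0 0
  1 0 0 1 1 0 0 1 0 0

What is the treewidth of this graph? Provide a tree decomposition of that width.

Each bag holds 5 vertices, so the decomposition has width 4, which upper-bounds the treewidth. On the other hand G contains the 5-clique {1, 4, 5, 8, 10}. A clique must lie in a single bag of any decomposition, so no decomposition can have width below 4. The upper and lower bounds meet at 4, so that is the treewidth.

Treewidth 4.
One such decomposition:
Bags: B1 = {1, 3, 6, 7, 8}  B2 = {1, 3, 4, 7, 8}  B3 = {2, 3, 6, 7, 8}  B4 = {1, 3, 4, 5, 8}  B5 = {3, 4, 5, 8, 9}  B6 = {1, 4, 5, 8, 10}
Tree: B1–B2, B1–B3, B2–B4, B4–B5, B4–B6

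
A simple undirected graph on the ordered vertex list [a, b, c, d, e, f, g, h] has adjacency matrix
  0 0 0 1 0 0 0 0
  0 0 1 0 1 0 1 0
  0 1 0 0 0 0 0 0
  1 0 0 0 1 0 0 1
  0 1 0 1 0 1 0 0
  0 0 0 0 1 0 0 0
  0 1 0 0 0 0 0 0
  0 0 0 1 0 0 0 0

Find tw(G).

A width-1 tree decomposition is:
Bags: B1 = {b, c}  B2 = {b, e}  B3 = {d, e}  B4 = {d, h}  B5 = {a, d}  B6 = {e, f}  B7 = {b, g}
Tree: B1–B2, B2–B3, B3–B4, B3–B5, B2–B6, B1–B7
The largest bag has 2 vertices, giving width 1; this decomposition certifies tw(G) ≤ 1. G has an edge, so its treewidth is at least 1. Combining the bounds, tw(G) = 1.

1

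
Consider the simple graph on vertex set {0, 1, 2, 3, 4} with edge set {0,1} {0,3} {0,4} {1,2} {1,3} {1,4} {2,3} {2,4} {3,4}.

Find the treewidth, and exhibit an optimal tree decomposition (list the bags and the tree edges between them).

Treewidth 3.
Bags: B1 = {0, 1, 3, 4}  B2 = {1, 2, 3, 4}
Tree: B1–B2

Every bag has size at most 4, so the width is 4 − 1 = 3 and tw(G) ≤ 3. On the other hand G contains the 4-clique {0, 1, 3, 4}. A clique must lie in a single bag of any decomposition, so no decomposition can have width below 3. Combining the bounds, tw(G) = 3.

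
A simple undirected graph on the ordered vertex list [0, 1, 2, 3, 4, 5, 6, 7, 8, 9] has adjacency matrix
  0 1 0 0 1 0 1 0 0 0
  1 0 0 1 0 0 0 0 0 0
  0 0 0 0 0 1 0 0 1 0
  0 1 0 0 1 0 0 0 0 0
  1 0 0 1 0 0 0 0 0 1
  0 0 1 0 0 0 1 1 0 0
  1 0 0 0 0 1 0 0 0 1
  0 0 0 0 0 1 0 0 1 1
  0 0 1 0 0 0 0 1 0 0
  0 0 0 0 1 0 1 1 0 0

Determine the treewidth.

A width-2 tree decomposition is:
Bags: B1 = {1, 3, 4}  B2 = {0, 1, 4}  B3 = {0, 4, 9}  B4 = {0, 6, 9}  B5 = {6, 7, 9}  B6 = {5, 6, 7}  B7 = {5, 7, 8}  B8 = {2, 5, 8}
Tree: B1–B2, B2–B3, B3–B4, B4–B5, B5–B6, B6–B7, B7–B8
The largest bag has 3 vertices, giving width 2; this decomposition certifies tw(G) ≤ 2. Since 3–1–0–4–3 is a cycle in G, G is not acyclic. Forests are exactly the graphs of treewidth ≤ 1, so tw(G) ≥ 2. Hence tw(G) = 2 exactly.

2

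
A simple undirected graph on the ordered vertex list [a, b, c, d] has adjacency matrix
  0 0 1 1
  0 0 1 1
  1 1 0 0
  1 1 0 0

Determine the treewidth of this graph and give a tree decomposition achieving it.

The largest bag has 3 vertices, giving width 2; this decomposition certifies tw(G) ≤ 2. For the lower bound, G contains the cycle b–d–a–c–b, so G is not a forest; only forests have treewidth ≤ 1, hence tw(G) ≥ 2. Therefore the treewidth is 2.

Treewidth 2.
Bags: B1 = {a, b, d}  B2 = {a, b, c}
Tree: B1–B2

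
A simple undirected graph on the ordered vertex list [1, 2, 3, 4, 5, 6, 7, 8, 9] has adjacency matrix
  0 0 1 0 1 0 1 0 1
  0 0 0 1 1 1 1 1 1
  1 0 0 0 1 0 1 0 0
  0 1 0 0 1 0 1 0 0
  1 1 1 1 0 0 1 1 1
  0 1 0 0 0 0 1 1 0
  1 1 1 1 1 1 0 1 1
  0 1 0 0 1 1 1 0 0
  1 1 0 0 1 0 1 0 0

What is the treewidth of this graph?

A width-3 tree decomposition is:
Bags: B1 = {2, 4, 5, 7}  B2 = {2, 5, 7, 9}  B3 = {2, 5, 7, 8}  B4 = {1, 5, 7, 9}  B5 = {2, 6, 7, 8}  B6 = {1, 3, 5, 7}
Tree: B1–B2, B1–B3, B2–B4, B3–B5, B4–B6
The largest bag has 4 vertices, giving width 3; this decomposition certifies tw(G) ≤ 3. Conversely, {1, 5, 7, 9} is a clique of size 4, and the vertices of any clique must share a bag in every tree decomposition; so some bag has ≥ 4 vertices and tw(G) ≥ 3. Therefore the treewidth is 3.

3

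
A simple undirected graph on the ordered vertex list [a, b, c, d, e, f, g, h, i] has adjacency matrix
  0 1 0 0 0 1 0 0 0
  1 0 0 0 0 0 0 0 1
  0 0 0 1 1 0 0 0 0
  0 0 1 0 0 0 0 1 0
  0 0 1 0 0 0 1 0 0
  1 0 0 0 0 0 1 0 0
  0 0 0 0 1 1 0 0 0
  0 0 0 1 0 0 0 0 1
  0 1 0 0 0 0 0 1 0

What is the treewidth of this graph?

A width-2 tree decomposition is:
Bags: B1 = {a, b, f}  B2 = {b, f, i}  B3 = {f, h, i}  B4 = {d, f, h}  B5 = {c, d, f}  B6 = {c, e, f}  B7 = {e, f, g}
Tree: B1–B2, B2–B3, B3–B4, B4–B5, B5–B6, B6–B7
Every bag has size at most 3, so the width is 3 − 1 = 2 and tw(G) ≤ 2. For the lower bound, G contains the cycle f–a–b–i–h–d–c–e–g–f, so G is not a forest; only forests have treewidth ≤ 1, hence tw(G) ≥ 2. Hence tw(G) = 2 exactly.

2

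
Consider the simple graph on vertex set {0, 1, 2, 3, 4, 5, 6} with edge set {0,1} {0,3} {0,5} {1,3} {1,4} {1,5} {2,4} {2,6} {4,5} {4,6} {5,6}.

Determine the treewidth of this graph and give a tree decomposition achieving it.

Every bag has size at most 3, so the width is 3 − 1 = 2 and tw(G) ≤ 2. For the lower bound, the 3 vertices {0, 1, 3} are pairwise adjacent, and any tree decomposition puts a clique entirely inside one bag — forcing width ≥ 2. Combining the bounds, tw(G) = 2.

Treewidth 2.
One such decomposition:
Bags: B1 = {1, 4, 5}  B2 = {4, 5, 6}  B3 = {2, 4, 6}  B4 = {0, 1, 5}  B5 = {0, 1, 3}
Tree: B1–B2, B2–B3, B1–B4, B4–B5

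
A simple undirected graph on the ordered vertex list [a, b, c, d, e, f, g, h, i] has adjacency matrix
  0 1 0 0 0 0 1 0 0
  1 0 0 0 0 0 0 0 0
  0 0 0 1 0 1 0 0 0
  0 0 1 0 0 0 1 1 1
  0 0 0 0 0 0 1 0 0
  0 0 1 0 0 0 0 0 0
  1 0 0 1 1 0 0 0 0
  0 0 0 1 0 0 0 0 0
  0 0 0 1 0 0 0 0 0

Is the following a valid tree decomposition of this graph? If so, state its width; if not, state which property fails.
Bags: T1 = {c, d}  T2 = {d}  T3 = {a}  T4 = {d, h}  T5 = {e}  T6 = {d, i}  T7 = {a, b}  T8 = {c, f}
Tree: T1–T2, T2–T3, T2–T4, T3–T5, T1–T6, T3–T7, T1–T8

No — vertex g appears in no bag.

A tree decomposition must satisfy three properties: every vertex lies in some bag; for every edge, both endpoints lie together in some bag; and for every vertex, the bags containing it form a connected subtree. Here vertex g appears in no bag, so the decomposition is invalid.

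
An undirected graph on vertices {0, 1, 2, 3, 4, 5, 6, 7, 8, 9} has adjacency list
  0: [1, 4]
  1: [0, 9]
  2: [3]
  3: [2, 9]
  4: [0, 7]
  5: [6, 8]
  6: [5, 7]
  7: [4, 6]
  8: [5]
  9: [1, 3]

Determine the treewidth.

A width-1 tree decomposition is:
Bags: B1 = {2, 3}  B2 = {3, 9}  B3 = {1, 9}  B4 = {0, 1}  B5 = {0, 4}  B6 = {4, 7}  B7 = {6, 7}  B8 = {5, 6}  B9 = {5, 8}
Tree: B1–B2, B2–B3, B3–B4, B4–B5, B5–B6, B6–B7, B7–B8, B8–B9
The largest bag has 2 vertices, giving width 1; this decomposition certifies tw(G) ≤ 1. G has an edge, so its treewidth is at least 1. The upper and lower bounds meet at 1, so that is the treewidth.

1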